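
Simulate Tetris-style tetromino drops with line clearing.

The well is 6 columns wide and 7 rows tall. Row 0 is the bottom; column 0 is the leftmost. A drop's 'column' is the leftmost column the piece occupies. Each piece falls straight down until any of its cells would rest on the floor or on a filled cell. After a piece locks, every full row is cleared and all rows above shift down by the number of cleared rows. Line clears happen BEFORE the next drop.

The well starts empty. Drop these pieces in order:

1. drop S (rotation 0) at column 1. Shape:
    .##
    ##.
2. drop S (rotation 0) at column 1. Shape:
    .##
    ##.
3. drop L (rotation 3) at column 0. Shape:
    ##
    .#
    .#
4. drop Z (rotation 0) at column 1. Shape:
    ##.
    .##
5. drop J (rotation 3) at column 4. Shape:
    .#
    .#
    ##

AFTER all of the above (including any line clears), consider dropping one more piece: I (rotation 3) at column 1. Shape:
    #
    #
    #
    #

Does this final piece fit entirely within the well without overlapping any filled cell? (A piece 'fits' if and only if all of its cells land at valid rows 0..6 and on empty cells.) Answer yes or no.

Answer: no

Derivation:
Drop 1: S rot0 at col 1 lands with bottom-row=0; cleared 0 line(s) (total 0); column heights now [0 1 2 2 0 0], max=2
Drop 2: S rot0 at col 1 lands with bottom-row=2; cleared 0 line(s) (total 0); column heights now [0 3 4 4 0 0], max=4
Drop 3: L rot3 at col 0 lands with bottom-row=3; cleared 0 line(s) (total 0); column heights now [6 6 4 4 0 0], max=6
Drop 4: Z rot0 at col 1 lands with bottom-row=5; cleared 0 line(s) (total 0); column heights now [6 7 7 6 0 0], max=7
Drop 5: J rot3 at col 4 lands with bottom-row=0; cleared 0 line(s) (total 0); column heights now [6 7 7 6 1 3], max=7
Test piece I rot3 at col 1 (width 1): heights before test = [6 7 7 6 1 3]; fits = False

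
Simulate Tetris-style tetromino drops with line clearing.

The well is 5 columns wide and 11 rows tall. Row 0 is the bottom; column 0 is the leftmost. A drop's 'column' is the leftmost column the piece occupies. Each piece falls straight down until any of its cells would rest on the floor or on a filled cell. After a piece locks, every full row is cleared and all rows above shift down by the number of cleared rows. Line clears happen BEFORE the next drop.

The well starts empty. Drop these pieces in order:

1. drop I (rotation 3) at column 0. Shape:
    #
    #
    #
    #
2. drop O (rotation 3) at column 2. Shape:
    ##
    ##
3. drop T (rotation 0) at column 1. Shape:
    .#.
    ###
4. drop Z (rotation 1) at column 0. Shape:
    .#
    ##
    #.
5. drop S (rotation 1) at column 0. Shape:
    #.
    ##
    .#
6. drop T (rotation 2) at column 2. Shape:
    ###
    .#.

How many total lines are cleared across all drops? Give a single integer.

Drop 1: I rot3 at col 0 lands with bottom-row=0; cleared 0 line(s) (total 0); column heights now [4 0 0 0 0], max=4
Drop 2: O rot3 at col 2 lands with bottom-row=0; cleared 0 line(s) (total 0); column heights now [4 0 2 2 0], max=4
Drop 3: T rot0 at col 1 lands with bottom-row=2; cleared 0 line(s) (total 0); column heights now [4 3 4 3 0], max=4
Drop 4: Z rot1 at col 0 lands with bottom-row=4; cleared 0 line(s) (total 0); column heights now [6 7 4 3 0], max=7
Drop 5: S rot1 at col 0 lands with bottom-row=7; cleared 0 line(s) (total 0); column heights now [10 9 4 3 0], max=10
Drop 6: T rot2 at col 2 lands with bottom-row=3; cleared 0 line(s) (total 0); column heights now [10 9 5 5 5], max=10

Answer: 0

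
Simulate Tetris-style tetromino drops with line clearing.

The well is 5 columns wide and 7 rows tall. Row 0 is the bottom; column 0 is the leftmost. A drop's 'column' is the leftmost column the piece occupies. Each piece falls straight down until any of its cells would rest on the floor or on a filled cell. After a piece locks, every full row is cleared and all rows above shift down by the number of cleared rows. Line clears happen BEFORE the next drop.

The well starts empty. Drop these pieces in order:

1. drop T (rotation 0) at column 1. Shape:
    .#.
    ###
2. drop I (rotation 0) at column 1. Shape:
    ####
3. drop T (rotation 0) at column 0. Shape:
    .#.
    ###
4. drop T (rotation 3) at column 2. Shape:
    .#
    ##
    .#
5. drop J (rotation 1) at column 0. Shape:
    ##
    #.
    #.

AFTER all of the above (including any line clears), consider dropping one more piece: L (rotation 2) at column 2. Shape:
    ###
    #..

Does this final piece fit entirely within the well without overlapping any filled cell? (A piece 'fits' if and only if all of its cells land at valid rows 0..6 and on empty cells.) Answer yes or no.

Answer: yes

Derivation:
Drop 1: T rot0 at col 1 lands with bottom-row=0; cleared 0 line(s) (total 0); column heights now [0 1 2 1 0], max=2
Drop 2: I rot0 at col 1 lands with bottom-row=2; cleared 0 line(s) (total 0); column heights now [0 3 3 3 3], max=3
Drop 3: T rot0 at col 0 lands with bottom-row=3; cleared 0 line(s) (total 0); column heights now [4 5 4 3 3], max=5
Drop 4: T rot3 at col 2 lands with bottom-row=3; cleared 0 line(s) (total 0); column heights now [4 5 5 6 3], max=6
Drop 5: J rot1 at col 0 lands with bottom-row=4; cleared 0 line(s) (total 0); column heights now [7 7 5 6 3], max=7
Test piece L rot2 at col 2 (width 3): heights before test = [7 7 5 6 3]; fits = True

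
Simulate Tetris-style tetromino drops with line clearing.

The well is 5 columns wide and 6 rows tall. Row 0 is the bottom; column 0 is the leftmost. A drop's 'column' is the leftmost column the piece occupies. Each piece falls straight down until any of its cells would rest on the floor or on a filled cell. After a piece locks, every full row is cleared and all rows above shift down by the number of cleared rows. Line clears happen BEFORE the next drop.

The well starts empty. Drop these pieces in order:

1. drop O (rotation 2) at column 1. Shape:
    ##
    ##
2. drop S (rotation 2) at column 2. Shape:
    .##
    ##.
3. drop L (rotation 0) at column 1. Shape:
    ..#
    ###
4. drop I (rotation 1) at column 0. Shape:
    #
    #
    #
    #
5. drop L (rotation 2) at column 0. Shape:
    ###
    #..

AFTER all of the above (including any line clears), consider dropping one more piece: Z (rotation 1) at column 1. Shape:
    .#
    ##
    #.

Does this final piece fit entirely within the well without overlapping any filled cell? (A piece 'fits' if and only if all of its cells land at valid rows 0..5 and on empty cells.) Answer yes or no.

Drop 1: O rot2 at col 1 lands with bottom-row=0; cleared 0 line(s) (total 0); column heights now [0 2 2 0 0], max=2
Drop 2: S rot2 at col 2 lands with bottom-row=2; cleared 0 line(s) (total 0); column heights now [0 2 3 4 4], max=4
Drop 3: L rot0 at col 1 lands with bottom-row=4; cleared 0 line(s) (total 0); column heights now [0 5 5 6 4], max=6
Drop 4: I rot1 at col 0 lands with bottom-row=0; cleared 0 line(s) (total 0); column heights now [4 5 5 6 4], max=6
Drop 5: L rot2 at col 0 lands with bottom-row=4; cleared 0 line(s) (total 0); column heights now [6 6 6 6 4], max=6
Test piece Z rot1 at col 1 (width 2): heights before test = [6 6 6 6 4]; fits = False

Answer: no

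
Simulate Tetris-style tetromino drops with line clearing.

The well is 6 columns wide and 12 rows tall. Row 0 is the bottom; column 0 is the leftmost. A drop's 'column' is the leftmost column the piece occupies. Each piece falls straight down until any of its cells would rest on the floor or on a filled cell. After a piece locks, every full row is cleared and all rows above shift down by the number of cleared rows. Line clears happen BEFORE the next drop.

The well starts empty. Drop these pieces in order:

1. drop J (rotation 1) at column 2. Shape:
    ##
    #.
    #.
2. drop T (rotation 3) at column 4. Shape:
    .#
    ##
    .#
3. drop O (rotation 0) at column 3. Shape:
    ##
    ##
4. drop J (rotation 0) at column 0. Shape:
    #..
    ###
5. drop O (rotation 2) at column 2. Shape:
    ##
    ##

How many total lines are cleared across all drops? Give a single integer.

Drop 1: J rot1 at col 2 lands with bottom-row=0; cleared 0 line(s) (total 0); column heights now [0 0 3 3 0 0], max=3
Drop 2: T rot3 at col 4 lands with bottom-row=0; cleared 0 line(s) (total 0); column heights now [0 0 3 3 2 3], max=3
Drop 3: O rot0 at col 3 lands with bottom-row=3; cleared 0 line(s) (total 0); column heights now [0 0 3 5 5 3], max=5
Drop 4: J rot0 at col 0 lands with bottom-row=3; cleared 0 line(s) (total 0); column heights now [5 4 4 5 5 3], max=5
Drop 5: O rot2 at col 2 lands with bottom-row=5; cleared 0 line(s) (total 0); column heights now [5 4 7 7 5 3], max=7

Answer: 0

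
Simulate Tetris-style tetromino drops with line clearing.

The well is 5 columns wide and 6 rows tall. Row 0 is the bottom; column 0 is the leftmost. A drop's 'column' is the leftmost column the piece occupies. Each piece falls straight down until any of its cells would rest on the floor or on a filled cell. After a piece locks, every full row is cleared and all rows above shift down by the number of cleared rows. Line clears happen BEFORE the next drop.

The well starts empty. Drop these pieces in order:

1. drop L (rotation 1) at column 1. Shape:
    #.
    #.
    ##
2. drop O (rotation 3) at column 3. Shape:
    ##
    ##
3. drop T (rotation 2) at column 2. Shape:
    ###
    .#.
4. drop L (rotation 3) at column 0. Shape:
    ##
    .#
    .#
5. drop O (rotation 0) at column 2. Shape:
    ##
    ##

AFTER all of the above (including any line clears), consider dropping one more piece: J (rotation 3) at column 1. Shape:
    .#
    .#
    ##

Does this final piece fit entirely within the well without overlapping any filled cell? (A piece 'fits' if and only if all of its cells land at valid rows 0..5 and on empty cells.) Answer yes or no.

Drop 1: L rot1 at col 1 lands with bottom-row=0; cleared 0 line(s) (total 0); column heights now [0 3 1 0 0], max=3
Drop 2: O rot3 at col 3 lands with bottom-row=0; cleared 0 line(s) (total 0); column heights now [0 3 1 2 2], max=3
Drop 3: T rot2 at col 2 lands with bottom-row=2; cleared 0 line(s) (total 0); column heights now [0 3 4 4 4], max=4
Drop 4: L rot3 at col 0 lands with bottom-row=3; cleared 0 line(s) (total 0); column heights now [6 6 4 4 4], max=6
Drop 5: O rot0 at col 2 lands with bottom-row=4; cleared 0 line(s) (total 0); column heights now [6 6 6 6 4], max=6
Test piece J rot3 at col 1 (width 2): heights before test = [6 6 6 6 4]; fits = False

Answer: no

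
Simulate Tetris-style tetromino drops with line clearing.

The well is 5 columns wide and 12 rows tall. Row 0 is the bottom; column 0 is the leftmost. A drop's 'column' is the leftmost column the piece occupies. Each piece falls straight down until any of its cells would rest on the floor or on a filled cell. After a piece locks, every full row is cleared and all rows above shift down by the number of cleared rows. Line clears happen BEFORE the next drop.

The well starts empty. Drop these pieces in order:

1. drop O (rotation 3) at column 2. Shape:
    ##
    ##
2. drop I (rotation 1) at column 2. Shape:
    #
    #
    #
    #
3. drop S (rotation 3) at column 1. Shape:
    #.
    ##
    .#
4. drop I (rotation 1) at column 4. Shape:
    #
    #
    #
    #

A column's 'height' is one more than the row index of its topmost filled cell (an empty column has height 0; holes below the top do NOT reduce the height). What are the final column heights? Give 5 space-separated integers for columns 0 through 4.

Answer: 0 9 8 2 4

Derivation:
Drop 1: O rot3 at col 2 lands with bottom-row=0; cleared 0 line(s) (total 0); column heights now [0 0 2 2 0], max=2
Drop 2: I rot1 at col 2 lands with bottom-row=2; cleared 0 line(s) (total 0); column heights now [0 0 6 2 0], max=6
Drop 3: S rot3 at col 1 lands with bottom-row=6; cleared 0 line(s) (total 0); column heights now [0 9 8 2 0], max=9
Drop 4: I rot1 at col 4 lands with bottom-row=0; cleared 0 line(s) (total 0); column heights now [0 9 8 2 4], max=9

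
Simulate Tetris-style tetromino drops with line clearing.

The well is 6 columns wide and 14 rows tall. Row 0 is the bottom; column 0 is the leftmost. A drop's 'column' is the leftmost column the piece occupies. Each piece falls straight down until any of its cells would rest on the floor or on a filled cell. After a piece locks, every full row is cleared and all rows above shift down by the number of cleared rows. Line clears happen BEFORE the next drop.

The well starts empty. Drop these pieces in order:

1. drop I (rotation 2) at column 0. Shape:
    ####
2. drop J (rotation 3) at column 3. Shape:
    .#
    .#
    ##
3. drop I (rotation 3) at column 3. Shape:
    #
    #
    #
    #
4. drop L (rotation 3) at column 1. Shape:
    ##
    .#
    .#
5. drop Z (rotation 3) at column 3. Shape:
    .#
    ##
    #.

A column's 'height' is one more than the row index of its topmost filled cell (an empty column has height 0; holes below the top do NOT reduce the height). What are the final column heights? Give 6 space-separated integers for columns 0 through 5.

Answer: 1 4 4 8 9 0

Derivation:
Drop 1: I rot2 at col 0 lands with bottom-row=0; cleared 0 line(s) (total 0); column heights now [1 1 1 1 0 0], max=1
Drop 2: J rot3 at col 3 lands with bottom-row=1; cleared 0 line(s) (total 0); column heights now [1 1 1 2 4 0], max=4
Drop 3: I rot3 at col 3 lands with bottom-row=2; cleared 0 line(s) (total 0); column heights now [1 1 1 6 4 0], max=6
Drop 4: L rot3 at col 1 lands with bottom-row=1; cleared 0 line(s) (total 0); column heights now [1 4 4 6 4 0], max=6
Drop 5: Z rot3 at col 3 lands with bottom-row=6; cleared 0 line(s) (total 0); column heights now [1 4 4 8 9 0], max=9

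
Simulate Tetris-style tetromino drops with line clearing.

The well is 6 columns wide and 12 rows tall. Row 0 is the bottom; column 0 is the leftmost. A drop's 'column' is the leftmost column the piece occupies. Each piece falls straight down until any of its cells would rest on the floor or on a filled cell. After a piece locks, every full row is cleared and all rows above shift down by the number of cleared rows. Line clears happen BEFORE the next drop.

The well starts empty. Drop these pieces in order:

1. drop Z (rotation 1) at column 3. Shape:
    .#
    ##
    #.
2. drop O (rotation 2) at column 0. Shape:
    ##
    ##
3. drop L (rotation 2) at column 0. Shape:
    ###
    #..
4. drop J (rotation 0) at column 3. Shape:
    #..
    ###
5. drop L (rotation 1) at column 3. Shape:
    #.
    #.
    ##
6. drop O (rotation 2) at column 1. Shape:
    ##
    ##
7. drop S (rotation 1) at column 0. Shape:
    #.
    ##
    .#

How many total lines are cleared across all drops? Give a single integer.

Answer: 1

Derivation:
Drop 1: Z rot1 at col 3 lands with bottom-row=0; cleared 0 line(s) (total 0); column heights now [0 0 0 2 3 0], max=3
Drop 2: O rot2 at col 0 lands with bottom-row=0; cleared 0 line(s) (total 0); column heights now [2 2 0 2 3 0], max=3
Drop 3: L rot2 at col 0 lands with bottom-row=2; cleared 0 line(s) (total 0); column heights now [4 4 4 2 3 0], max=4
Drop 4: J rot0 at col 3 lands with bottom-row=3; cleared 1 line(s) (total 1); column heights now [3 2 0 4 3 0], max=4
Drop 5: L rot1 at col 3 lands with bottom-row=4; cleared 0 line(s) (total 1); column heights now [3 2 0 7 5 0], max=7
Drop 6: O rot2 at col 1 lands with bottom-row=2; cleared 0 line(s) (total 1); column heights now [3 4 4 7 5 0], max=7
Drop 7: S rot1 at col 0 lands with bottom-row=4; cleared 0 line(s) (total 1); column heights now [7 6 4 7 5 0], max=7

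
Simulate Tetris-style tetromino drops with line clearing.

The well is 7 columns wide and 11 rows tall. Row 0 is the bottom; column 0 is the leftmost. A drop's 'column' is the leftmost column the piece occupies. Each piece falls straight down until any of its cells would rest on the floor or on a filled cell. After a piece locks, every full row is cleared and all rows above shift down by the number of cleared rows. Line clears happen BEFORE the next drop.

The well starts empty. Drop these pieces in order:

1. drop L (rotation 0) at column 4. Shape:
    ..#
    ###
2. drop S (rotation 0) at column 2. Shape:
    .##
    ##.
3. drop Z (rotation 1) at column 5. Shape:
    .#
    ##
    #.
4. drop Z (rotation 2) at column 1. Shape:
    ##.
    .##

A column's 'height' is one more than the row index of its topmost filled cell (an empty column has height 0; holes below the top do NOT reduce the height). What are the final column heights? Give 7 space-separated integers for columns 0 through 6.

Answer: 0 4 4 3 2 3 4

Derivation:
Drop 1: L rot0 at col 4 lands with bottom-row=0; cleared 0 line(s) (total 0); column heights now [0 0 0 0 1 1 2], max=2
Drop 2: S rot0 at col 2 lands with bottom-row=0; cleared 0 line(s) (total 0); column heights now [0 0 1 2 2 1 2], max=2
Drop 3: Z rot1 at col 5 lands with bottom-row=1; cleared 0 line(s) (total 0); column heights now [0 0 1 2 2 3 4], max=4
Drop 4: Z rot2 at col 1 lands with bottom-row=2; cleared 0 line(s) (total 0); column heights now [0 4 4 3 2 3 4], max=4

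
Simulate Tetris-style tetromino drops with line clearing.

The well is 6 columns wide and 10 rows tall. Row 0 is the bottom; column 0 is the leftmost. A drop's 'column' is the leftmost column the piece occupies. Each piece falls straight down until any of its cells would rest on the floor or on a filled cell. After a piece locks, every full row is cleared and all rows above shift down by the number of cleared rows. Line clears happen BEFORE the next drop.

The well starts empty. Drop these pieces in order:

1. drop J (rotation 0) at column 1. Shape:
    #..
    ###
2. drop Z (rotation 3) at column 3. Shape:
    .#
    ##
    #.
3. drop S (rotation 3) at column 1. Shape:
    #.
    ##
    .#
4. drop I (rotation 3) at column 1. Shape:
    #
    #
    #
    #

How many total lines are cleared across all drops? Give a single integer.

Answer: 0

Derivation:
Drop 1: J rot0 at col 1 lands with bottom-row=0; cleared 0 line(s) (total 0); column heights now [0 2 1 1 0 0], max=2
Drop 2: Z rot3 at col 3 lands with bottom-row=1; cleared 0 line(s) (total 0); column heights now [0 2 1 3 4 0], max=4
Drop 3: S rot3 at col 1 lands with bottom-row=1; cleared 0 line(s) (total 0); column heights now [0 4 3 3 4 0], max=4
Drop 4: I rot3 at col 1 lands with bottom-row=4; cleared 0 line(s) (total 0); column heights now [0 8 3 3 4 0], max=8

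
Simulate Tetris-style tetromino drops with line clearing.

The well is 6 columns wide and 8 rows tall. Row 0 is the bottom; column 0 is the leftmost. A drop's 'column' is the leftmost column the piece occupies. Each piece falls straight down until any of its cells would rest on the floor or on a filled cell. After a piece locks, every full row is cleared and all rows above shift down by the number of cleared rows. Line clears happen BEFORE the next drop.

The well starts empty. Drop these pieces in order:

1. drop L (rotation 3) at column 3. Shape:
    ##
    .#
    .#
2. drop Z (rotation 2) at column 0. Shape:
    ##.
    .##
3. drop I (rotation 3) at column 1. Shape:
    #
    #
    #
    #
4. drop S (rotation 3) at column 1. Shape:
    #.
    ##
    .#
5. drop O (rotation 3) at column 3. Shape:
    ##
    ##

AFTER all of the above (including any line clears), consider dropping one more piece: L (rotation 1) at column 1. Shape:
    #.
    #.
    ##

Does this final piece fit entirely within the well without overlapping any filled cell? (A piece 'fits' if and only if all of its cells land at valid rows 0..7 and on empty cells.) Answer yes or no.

Drop 1: L rot3 at col 3 lands with bottom-row=0; cleared 0 line(s) (total 0); column heights now [0 0 0 3 3 0], max=3
Drop 2: Z rot2 at col 0 lands with bottom-row=0; cleared 0 line(s) (total 0); column heights now [2 2 1 3 3 0], max=3
Drop 3: I rot3 at col 1 lands with bottom-row=2; cleared 0 line(s) (total 0); column heights now [2 6 1 3 3 0], max=6
Drop 4: S rot3 at col 1 lands with bottom-row=5; cleared 0 line(s) (total 0); column heights now [2 8 7 3 3 0], max=8
Drop 5: O rot3 at col 3 lands with bottom-row=3; cleared 0 line(s) (total 0); column heights now [2 8 7 5 5 0], max=8
Test piece L rot1 at col 1 (width 2): heights before test = [2 8 7 5 5 0]; fits = False

Answer: no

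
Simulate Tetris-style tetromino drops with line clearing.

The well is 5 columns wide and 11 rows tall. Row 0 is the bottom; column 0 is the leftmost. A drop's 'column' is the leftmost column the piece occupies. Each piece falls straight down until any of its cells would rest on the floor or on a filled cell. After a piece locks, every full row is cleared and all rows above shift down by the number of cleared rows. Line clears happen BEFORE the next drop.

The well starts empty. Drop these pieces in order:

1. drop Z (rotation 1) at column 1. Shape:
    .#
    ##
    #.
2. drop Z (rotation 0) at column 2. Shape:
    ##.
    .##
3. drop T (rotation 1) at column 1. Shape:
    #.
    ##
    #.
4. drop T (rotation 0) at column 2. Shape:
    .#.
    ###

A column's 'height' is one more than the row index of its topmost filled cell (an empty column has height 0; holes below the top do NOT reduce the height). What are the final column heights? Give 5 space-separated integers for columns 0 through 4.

Answer: 0 6 6 7 6

Derivation:
Drop 1: Z rot1 at col 1 lands with bottom-row=0; cleared 0 line(s) (total 0); column heights now [0 2 3 0 0], max=3
Drop 2: Z rot0 at col 2 lands with bottom-row=2; cleared 0 line(s) (total 0); column heights now [0 2 4 4 3], max=4
Drop 3: T rot1 at col 1 lands with bottom-row=3; cleared 0 line(s) (total 0); column heights now [0 6 5 4 3], max=6
Drop 4: T rot0 at col 2 lands with bottom-row=5; cleared 0 line(s) (total 0); column heights now [0 6 6 7 6], max=7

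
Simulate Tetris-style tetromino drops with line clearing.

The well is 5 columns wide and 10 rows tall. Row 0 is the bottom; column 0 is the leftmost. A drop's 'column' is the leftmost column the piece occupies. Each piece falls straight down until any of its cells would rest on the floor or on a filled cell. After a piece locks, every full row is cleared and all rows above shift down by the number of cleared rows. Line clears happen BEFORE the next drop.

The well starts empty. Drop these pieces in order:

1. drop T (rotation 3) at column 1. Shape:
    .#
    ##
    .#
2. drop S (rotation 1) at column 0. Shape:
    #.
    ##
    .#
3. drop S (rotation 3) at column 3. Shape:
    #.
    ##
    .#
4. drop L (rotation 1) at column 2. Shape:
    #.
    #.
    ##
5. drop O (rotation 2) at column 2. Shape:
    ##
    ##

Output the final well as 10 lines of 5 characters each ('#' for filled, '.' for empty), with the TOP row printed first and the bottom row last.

Drop 1: T rot3 at col 1 lands with bottom-row=0; cleared 0 line(s) (total 0); column heights now [0 2 3 0 0], max=3
Drop 2: S rot1 at col 0 lands with bottom-row=2; cleared 0 line(s) (total 0); column heights now [5 4 3 0 0], max=5
Drop 3: S rot3 at col 3 lands with bottom-row=0; cleared 0 line(s) (total 0); column heights now [5 4 3 3 2], max=5
Drop 4: L rot1 at col 2 lands with bottom-row=3; cleared 0 line(s) (total 0); column heights now [5 4 6 4 2], max=6
Drop 5: O rot2 at col 2 lands with bottom-row=6; cleared 0 line(s) (total 0); column heights now [5 4 8 8 2], max=8

Answer: .....
.....
..##.
..##.
..#..
#.#..
####.
.###.
.####
..#.#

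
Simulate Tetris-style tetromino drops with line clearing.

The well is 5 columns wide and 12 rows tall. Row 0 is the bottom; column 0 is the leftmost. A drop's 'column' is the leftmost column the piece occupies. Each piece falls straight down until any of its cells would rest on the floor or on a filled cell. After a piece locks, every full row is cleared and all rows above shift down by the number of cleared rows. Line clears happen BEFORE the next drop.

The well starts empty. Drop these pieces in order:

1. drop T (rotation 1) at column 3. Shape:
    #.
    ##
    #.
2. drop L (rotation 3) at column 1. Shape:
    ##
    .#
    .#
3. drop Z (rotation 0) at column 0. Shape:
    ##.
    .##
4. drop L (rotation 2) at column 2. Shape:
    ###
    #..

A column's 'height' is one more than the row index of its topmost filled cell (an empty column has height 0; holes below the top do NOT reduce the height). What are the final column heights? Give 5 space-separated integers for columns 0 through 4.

Drop 1: T rot1 at col 3 lands with bottom-row=0; cleared 0 line(s) (total 0); column heights now [0 0 0 3 2], max=3
Drop 2: L rot3 at col 1 lands with bottom-row=0; cleared 0 line(s) (total 0); column heights now [0 3 3 3 2], max=3
Drop 3: Z rot0 at col 0 lands with bottom-row=3; cleared 0 line(s) (total 0); column heights now [5 5 4 3 2], max=5
Drop 4: L rot2 at col 2 lands with bottom-row=4; cleared 0 line(s) (total 0); column heights now [5 5 6 6 6], max=6

Answer: 5 5 6 6 6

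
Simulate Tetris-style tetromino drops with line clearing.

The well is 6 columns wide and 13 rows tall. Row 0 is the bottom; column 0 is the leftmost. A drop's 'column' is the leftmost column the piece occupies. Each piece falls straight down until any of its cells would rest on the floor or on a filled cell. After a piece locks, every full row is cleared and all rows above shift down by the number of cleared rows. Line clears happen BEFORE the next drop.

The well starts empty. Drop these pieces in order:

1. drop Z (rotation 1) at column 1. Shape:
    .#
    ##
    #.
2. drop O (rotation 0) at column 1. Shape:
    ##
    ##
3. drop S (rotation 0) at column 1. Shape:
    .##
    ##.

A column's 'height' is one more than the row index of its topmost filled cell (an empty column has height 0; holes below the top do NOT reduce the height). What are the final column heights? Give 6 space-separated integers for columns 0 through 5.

Answer: 0 6 7 7 0 0

Derivation:
Drop 1: Z rot1 at col 1 lands with bottom-row=0; cleared 0 line(s) (total 0); column heights now [0 2 3 0 0 0], max=3
Drop 2: O rot0 at col 1 lands with bottom-row=3; cleared 0 line(s) (total 0); column heights now [0 5 5 0 0 0], max=5
Drop 3: S rot0 at col 1 lands with bottom-row=5; cleared 0 line(s) (total 0); column heights now [0 6 7 7 0 0], max=7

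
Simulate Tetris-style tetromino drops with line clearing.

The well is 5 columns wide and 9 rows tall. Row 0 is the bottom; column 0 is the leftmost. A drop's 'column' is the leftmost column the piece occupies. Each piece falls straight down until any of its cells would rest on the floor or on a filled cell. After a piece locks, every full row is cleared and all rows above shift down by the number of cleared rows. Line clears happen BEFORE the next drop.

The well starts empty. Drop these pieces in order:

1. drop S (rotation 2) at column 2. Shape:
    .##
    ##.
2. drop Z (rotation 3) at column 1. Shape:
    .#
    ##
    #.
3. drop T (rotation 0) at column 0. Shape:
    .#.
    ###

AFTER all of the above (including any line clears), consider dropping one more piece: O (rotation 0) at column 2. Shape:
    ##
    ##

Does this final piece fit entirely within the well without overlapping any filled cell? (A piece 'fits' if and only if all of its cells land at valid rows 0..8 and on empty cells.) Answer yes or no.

Drop 1: S rot2 at col 2 lands with bottom-row=0; cleared 0 line(s) (total 0); column heights now [0 0 1 2 2], max=2
Drop 2: Z rot3 at col 1 lands with bottom-row=0; cleared 0 line(s) (total 0); column heights now [0 2 3 2 2], max=3
Drop 3: T rot0 at col 0 lands with bottom-row=3; cleared 0 line(s) (total 0); column heights now [4 5 4 2 2], max=5
Test piece O rot0 at col 2 (width 2): heights before test = [4 5 4 2 2]; fits = True

Answer: yes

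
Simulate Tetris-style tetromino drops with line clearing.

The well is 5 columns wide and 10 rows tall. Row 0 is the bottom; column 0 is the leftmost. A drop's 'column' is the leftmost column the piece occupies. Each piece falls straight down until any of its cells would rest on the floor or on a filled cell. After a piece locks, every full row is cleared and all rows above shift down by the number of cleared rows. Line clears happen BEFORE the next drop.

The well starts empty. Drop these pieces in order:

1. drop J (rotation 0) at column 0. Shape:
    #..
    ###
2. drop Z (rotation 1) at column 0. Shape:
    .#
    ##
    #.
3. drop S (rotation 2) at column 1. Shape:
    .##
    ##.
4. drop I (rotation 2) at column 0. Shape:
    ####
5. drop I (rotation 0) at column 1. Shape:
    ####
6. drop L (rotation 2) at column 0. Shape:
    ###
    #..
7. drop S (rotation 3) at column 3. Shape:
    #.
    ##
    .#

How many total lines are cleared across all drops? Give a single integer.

Drop 1: J rot0 at col 0 lands with bottom-row=0; cleared 0 line(s) (total 0); column heights now [2 1 1 0 0], max=2
Drop 2: Z rot1 at col 0 lands with bottom-row=2; cleared 0 line(s) (total 0); column heights now [4 5 1 0 0], max=5
Drop 3: S rot2 at col 1 lands with bottom-row=5; cleared 0 line(s) (total 0); column heights now [4 6 7 7 0], max=7
Drop 4: I rot2 at col 0 lands with bottom-row=7; cleared 0 line(s) (total 0); column heights now [8 8 8 8 0], max=8
Drop 5: I rot0 at col 1 lands with bottom-row=8; cleared 0 line(s) (total 0); column heights now [8 9 9 9 9], max=9
Drop 6: L rot2 at col 0 lands with bottom-row=8; cleared 1 line(s) (total 1); column heights now [9 9 9 8 0], max=9
Drop 7: S rot3 at col 3 lands with bottom-row=7; cleared 2 line(s) (total 3); column heights now [4 6 7 8 0], max=8

Answer: 3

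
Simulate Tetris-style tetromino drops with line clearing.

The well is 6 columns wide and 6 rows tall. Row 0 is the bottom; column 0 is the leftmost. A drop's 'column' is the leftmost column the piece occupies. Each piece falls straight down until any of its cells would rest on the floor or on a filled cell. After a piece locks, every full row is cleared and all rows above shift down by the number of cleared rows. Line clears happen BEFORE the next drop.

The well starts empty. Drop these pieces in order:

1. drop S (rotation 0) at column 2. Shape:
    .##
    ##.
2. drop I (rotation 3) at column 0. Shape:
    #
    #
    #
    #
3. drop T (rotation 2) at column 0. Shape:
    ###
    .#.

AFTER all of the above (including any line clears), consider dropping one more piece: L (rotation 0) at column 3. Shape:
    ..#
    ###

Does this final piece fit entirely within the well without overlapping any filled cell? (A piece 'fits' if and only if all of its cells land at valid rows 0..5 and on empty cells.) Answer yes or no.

Drop 1: S rot0 at col 2 lands with bottom-row=0; cleared 0 line(s) (total 0); column heights now [0 0 1 2 2 0], max=2
Drop 2: I rot3 at col 0 lands with bottom-row=0; cleared 0 line(s) (total 0); column heights now [4 0 1 2 2 0], max=4
Drop 3: T rot2 at col 0 lands with bottom-row=3; cleared 0 line(s) (total 0); column heights now [5 5 5 2 2 0], max=5
Test piece L rot0 at col 3 (width 3): heights before test = [5 5 5 2 2 0]; fits = True

Answer: yes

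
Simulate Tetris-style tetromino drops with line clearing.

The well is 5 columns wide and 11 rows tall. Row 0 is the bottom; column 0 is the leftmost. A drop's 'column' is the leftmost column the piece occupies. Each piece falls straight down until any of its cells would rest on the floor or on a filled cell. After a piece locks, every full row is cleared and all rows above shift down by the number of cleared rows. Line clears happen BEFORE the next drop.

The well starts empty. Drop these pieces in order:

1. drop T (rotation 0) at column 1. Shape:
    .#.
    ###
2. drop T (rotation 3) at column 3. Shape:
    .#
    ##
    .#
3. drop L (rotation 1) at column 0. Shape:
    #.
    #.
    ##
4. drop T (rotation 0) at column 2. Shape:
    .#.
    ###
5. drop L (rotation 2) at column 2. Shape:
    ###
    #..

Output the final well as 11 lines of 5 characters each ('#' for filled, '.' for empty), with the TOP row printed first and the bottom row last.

Answer: .....
.....
.....
.....
.....
.....
..###
..##.
#.###
#...#
.####

Derivation:
Drop 1: T rot0 at col 1 lands with bottom-row=0; cleared 0 line(s) (total 0); column heights now [0 1 2 1 0], max=2
Drop 2: T rot3 at col 3 lands with bottom-row=0; cleared 0 line(s) (total 0); column heights now [0 1 2 2 3], max=3
Drop 3: L rot1 at col 0 lands with bottom-row=1; cleared 1 line(s) (total 1); column heights now [3 1 1 1 2], max=3
Drop 4: T rot0 at col 2 lands with bottom-row=2; cleared 0 line(s) (total 1); column heights now [3 1 3 4 3], max=4
Drop 5: L rot2 at col 2 lands with bottom-row=3; cleared 0 line(s) (total 1); column heights now [3 1 5 5 5], max=5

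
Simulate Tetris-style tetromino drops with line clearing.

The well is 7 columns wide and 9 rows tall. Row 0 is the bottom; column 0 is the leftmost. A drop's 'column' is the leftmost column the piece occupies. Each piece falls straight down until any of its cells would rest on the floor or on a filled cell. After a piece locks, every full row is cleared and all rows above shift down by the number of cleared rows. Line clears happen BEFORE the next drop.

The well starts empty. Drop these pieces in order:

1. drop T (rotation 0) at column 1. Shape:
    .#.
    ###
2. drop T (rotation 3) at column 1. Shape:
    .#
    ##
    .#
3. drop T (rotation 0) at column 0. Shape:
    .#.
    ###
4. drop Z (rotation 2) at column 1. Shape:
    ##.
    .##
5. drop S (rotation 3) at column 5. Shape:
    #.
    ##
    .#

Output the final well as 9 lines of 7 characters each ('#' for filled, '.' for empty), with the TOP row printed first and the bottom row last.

Drop 1: T rot0 at col 1 lands with bottom-row=0; cleared 0 line(s) (total 0); column heights now [0 1 2 1 0 0 0], max=2
Drop 2: T rot3 at col 1 lands with bottom-row=2; cleared 0 line(s) (total 0); column heights now [0 4 5 1 0 0 0], max=5
Drop 3: T rot0 at col 0 lands with bottom-row=5; cleared 0 line(s) (total 0); column heights now [6 7 6 1 0 0 0], max=7
Drop 4: Z rot2 at col 1 lands with bottom-row=6; cleared 0 line(s) (total 0); column heights now [6 8 8 7 0 0 0], max=8
Drop 5: S rot3 at col 5 lands with bottom-row=0; cleared 0 line(s) (total 0); column heights now [6 8 8 7 0 3 2], max=8

Answer: .......
.##....
.###...
###....
..#....
.##....
..#..#.
..#..##
.###..#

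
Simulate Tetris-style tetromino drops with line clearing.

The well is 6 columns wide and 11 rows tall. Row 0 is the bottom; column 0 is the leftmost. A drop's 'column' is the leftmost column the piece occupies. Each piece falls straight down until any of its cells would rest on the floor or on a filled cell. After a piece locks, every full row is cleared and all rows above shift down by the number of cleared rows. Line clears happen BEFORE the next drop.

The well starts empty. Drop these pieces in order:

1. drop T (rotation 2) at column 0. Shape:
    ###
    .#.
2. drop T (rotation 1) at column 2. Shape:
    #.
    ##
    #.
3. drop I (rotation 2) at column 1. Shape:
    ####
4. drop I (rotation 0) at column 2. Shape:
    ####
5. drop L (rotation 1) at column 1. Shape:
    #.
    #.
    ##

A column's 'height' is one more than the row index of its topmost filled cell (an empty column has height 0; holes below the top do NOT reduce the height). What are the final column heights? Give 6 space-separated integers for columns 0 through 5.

Drop 1: T rot2 at col 0 lands with bottom-row=0; cleared 0 line(s) (total 0); column heights now [2 2 2 0 0 0], max=2
Drop 2: T rot1 at col 2 lands with bottom-row=2; cleared 0 line(s) (total 0); column heights now [2 2 5 4 0 0], max=5
Drop 3: I rot2 at col 1 lands with bottom-row=5; cleared 0 line(s) (total 0); column heights now [2 6 6 6 6 0], max=6
Drop 4: I rot0 at col 2 lands with bottom-row=6; cleared 0 line(s) (total 0); column heights now [2 6 7 7 7 7], max=7
Drop 5: L rot1 at col 1 lands with bottom-row=7; cleared 0 line(s) (total 0); column heights now [2 10 8 7 7 7], max=10

Answer: 2 10 8 7 7 7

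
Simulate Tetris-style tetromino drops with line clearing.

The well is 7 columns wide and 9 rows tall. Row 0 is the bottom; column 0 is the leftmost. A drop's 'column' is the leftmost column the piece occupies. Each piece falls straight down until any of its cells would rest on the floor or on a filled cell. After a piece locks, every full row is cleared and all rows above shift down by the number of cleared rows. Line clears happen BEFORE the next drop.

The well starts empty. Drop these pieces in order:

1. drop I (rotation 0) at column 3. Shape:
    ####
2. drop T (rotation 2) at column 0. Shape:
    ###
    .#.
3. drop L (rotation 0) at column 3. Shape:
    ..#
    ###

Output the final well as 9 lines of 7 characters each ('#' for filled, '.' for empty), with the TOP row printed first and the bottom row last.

Drop 1: I rot0 at col 3 lands with bottom-row=0; cleared 0 line(s) (total 0); column heights now [0 0 0 1 1 1 1], max=1
Drop 2: T rot2 at col 0 lands with bottom-row=0; cleared 0 line(s) (total 0); column heights now [2 2 2 1 1 1 1], max=2
Drop 3: L rot0 at col 3 lands with bottom-row=1; cleared 0 line(s) (total 0); column heights now [2 2 2 2 2 3 1], max=3

Answer: .......
.......
.......
.......
.......
.......
.....#.
######.
.#.####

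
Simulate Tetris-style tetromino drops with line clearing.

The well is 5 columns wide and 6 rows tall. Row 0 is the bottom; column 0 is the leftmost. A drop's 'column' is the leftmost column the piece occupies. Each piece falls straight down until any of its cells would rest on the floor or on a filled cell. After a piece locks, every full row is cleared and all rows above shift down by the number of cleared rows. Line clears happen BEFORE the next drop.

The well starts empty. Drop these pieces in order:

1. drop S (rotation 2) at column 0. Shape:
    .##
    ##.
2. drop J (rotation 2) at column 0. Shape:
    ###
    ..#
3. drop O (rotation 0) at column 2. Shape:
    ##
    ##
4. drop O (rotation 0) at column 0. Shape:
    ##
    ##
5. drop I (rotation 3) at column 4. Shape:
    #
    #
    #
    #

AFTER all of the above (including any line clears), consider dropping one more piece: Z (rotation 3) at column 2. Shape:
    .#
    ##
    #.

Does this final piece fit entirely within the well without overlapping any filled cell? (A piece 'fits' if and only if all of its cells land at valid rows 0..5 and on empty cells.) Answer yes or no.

Answer: no

Derivation:
Drop 1: S rot2 at col 0 lands with bottom-row=0; cleared 0 line(s) (total 0); column heights now [1 2 2 0 0], max=2
Drop 2: J rot2 at col 0 lands with bottom-row=2; cleared 0 line(s) (total 0); column heights now [4 4 4 0 0], max=4
Drop 3: O rot0 at col 2 lands with bottom-row=4; cleared 0 line(s) (total 0); column heights now [4 4 6 6 0], max=6
Drop 4: O rot0 at col 0 lands with bottom-row=4; cleared 0 line(s) (total 0); column heights now [6 6 6 6 0], max=6
Drop 5: I rot3 at col 4 lands with bottom-row=0; cleared 0 line(s) (total 0); column heights now [6 6 6 6 4], max=6
Test piece Z rot3 at col 2 (width 2): heights before test = [6 6 6 6 4]; fits = False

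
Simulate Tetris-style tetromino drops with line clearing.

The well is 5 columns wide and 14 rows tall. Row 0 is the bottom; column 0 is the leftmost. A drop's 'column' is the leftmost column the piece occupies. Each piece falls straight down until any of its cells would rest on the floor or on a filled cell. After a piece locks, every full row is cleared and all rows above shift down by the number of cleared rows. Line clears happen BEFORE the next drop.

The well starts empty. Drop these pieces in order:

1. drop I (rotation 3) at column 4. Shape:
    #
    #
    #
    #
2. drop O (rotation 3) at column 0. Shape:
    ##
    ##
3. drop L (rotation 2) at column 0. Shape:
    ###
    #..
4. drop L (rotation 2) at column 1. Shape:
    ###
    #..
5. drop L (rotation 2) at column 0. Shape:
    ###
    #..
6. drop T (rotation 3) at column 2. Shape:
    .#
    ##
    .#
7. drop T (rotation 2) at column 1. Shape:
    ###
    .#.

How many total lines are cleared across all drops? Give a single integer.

Answer: 0

Derivation:
Drop 1: I rot3 at col 4 lands with bottom-row=0; cleared 0 line(s) (total 0); column heights now [0 0 0 0 4], max=4
Drop 2: O rot3 at col 0 lands with bottom-row=0; cleared 0 line(s) (total 0); column heights now [2 2 0 0 4], max=4
Drop 3: L rot2 at col 0 lands with bottom-row=2; cleared 0 line(s) (total 0); column heights now [4 4 4 0 4], max=4
Drop 4: L rot2 at col 1 lands with bottom-row=4; cleared 0 line(s) (total 0); column heights now [4 6 6 6 4], max=6
Drop 5: L rot2 at col 0 lands with bottom-row=5; cleared 0 line(s) (total 0); column heights now [7 7 7 6 4], max=7
Drop 6: T rot3 at col 2 lands with bottom-row=6; cleared 0 line(s) (total 0); column heights now [7 7 8 9 4], max=9
Drop 7: T rot2 at col 1 lands with bottom-row=8; cleared 0 line(s) (total 0); column heights now [7 10 10 10 4], max=10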